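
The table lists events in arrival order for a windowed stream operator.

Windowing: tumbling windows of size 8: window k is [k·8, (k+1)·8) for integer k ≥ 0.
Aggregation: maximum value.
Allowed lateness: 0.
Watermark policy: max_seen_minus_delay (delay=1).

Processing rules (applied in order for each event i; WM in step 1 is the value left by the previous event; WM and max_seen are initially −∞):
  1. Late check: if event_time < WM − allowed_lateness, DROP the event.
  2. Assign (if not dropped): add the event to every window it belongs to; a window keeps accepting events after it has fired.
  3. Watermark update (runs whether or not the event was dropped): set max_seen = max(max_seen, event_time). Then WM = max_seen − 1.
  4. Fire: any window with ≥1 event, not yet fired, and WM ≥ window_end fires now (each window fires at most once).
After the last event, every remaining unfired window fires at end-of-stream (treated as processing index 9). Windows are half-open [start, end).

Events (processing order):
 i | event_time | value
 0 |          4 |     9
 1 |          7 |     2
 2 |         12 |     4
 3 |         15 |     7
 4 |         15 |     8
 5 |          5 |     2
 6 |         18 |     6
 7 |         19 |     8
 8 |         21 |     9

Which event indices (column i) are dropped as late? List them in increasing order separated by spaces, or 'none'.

5

i=0 t=4 v=9: → [0,8); WM=3
i=1 t=7 v=2: → [0,8); WM=6
i=2 t=12 v=4: → [8,16); WM=11; [0,8) fires=9
i=3 t=15 v=7: → [8,16); WM=14
i=4 t=15 v=8: → [8,16); WM=14
i=5 t=5 v=2: DROP (t<14-0); WM=14
i=6 t=18 v=6: → [16,24); WM=17; [8,16) fires=8
i=7 t=19 v=8: → [16,24); WM=18
i=8 t=21 v=9: → [16,24); WM=20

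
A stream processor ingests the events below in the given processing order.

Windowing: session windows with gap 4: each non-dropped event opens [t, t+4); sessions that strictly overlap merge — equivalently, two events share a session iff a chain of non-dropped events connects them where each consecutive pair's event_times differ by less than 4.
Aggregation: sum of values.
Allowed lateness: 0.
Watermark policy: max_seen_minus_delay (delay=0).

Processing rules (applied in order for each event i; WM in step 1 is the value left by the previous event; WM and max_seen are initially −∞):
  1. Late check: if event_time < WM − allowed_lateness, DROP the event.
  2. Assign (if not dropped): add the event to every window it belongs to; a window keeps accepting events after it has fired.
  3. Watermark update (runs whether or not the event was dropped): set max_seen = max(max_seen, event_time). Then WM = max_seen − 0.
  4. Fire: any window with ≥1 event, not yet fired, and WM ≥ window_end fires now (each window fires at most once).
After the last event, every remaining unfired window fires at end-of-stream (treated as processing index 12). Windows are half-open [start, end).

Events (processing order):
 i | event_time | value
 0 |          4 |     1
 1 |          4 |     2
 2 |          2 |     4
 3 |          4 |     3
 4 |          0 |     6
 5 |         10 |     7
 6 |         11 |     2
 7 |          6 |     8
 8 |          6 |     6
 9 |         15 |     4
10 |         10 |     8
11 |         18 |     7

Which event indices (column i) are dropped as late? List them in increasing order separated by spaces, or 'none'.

2 4 7 8 10

i=0 t=4 v=1: → [4,8); WM=4
i=1 t=4 v=2: → [4,8); WM=4
i=2 t=2 v=4: DROP (t<4-0); WM=4
i=3 t=4 v=3: → [4,8); WM=4
i=4 t=0 v=6: DROP (t<4-0); WM=4
i=5 t=10 v=7: → [10,14); WM=10
i=6 t=11 v=2: → [10,15); WM=11
i=7 t=6 v=8: DROP (t<11-0); WM=11
i=8 t=6 v=6: DROP (t<11-0); WM=11
i=9 t=15 v=4: → [15,19); WM=15
i=10 t=10 v=8: DROP (t<15-0); WM=15
i=11 t=18 v=7: → [15,22); WM=18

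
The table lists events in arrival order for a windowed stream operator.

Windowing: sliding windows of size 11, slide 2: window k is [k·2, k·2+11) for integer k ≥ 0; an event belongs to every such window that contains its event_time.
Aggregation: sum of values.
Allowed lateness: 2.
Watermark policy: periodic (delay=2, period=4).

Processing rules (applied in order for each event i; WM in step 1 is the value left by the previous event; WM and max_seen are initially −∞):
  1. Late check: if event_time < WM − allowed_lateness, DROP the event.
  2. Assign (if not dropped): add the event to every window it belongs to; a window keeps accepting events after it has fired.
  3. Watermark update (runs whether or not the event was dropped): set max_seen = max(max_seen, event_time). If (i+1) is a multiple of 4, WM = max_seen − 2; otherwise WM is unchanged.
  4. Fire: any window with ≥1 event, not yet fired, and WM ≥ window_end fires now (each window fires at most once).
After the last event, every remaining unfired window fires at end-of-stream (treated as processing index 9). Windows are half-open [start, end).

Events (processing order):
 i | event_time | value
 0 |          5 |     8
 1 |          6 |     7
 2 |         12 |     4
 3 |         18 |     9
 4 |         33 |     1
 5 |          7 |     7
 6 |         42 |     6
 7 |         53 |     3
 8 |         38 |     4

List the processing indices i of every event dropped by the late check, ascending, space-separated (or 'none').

i=0 t=5 v=8: → [4,15),[2,13),[0,11); WM=−∞
i=1 t=6 v=7: → [6,17),[4,15),[2,13),[0,11); WM=−∞
i=2 t=12 v=4: → [12,23),[10,21),[8,19),[6,17),[4,15),[2,13); WM=−∞
i=3 t=18 v=9: → [18,29),[16,27),[14,25),[12,23),[10,21),[8,19); WM=16; [0,11) fires=15 [2,13) fires=19 [4,15) fires=19
i=4 t=33 v=1: → [32,43),[30,41),[28,39),[26,37),[24,35); WM=16
i=5 t=7 v=7: DROP (t<16-2); WM=16
i=6 t=42 v=6: → [42,53),[40,51),[38,49),[36,47),[34,45),[32,43); WM=16
i=7 t=53 v=3: → [52,63),[50,61),[48,59),[46,57),[44,55); WM=51; [6,17) fires=11 [8,19) fires=13 [10,21) fires=13 [12,23) fires=13 [14,25) fires=9 [16,27) fires=9 [18,29) fires=9 [24,35) fires=1 [26,37) fires=1 [28,39) fires=1 [30,41) fires=1 [32,43) fires=7 [34,45) fires=6 [36,47) fires=6 [38,49) fires=6 [40,51) fires=6
i=8 t=38 v=4: DROP (t<51-2); WM=51

5 8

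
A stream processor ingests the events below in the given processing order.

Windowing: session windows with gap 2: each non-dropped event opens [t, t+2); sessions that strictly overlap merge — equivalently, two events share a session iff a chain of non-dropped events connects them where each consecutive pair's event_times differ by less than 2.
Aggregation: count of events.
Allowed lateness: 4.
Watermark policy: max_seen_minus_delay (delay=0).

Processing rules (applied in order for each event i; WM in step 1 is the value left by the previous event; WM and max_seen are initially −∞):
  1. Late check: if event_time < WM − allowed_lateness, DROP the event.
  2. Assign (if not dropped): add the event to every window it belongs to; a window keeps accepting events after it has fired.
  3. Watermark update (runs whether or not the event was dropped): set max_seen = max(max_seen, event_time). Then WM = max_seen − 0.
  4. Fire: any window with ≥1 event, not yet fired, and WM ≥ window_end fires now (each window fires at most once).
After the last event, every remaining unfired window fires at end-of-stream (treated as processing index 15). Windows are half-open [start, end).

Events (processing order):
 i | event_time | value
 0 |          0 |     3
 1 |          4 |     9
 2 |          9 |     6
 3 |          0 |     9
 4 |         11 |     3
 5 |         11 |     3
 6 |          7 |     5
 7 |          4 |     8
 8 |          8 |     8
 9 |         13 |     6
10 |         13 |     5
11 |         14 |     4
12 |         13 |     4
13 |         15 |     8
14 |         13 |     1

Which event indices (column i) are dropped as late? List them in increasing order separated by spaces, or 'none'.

i=0 t=0 v=3: → [0,2); WM=0
i=1 t=4 v=9: → [4,6); WM=4
i=2 t=9 v=6: → [9,11); WM=9
i=3 t=0 v=9: DROP (t<9-4); WM=9
i=4 t=11 v=3: → [11,13); WM=11
i=5 t=11 v=3: → [11,13); WM=11
i=6 t=7 v=5: → [7,9); WM=11
i=7 t=4 v=8: DROP (t<11-4); WM=11
i=8 t=8 v=8: → [7,11); WM=11
i=9 t=13 v=6: → [13,15); WM=13
i=10 t=13 v=5: → [13,15); WM=13
i=11 t=14 v=4: → [13,16); WM=14
i=12 t=13 v=4: → [13,16); WM=14
i=13 t=15 v=8: → [13,17); WM=15
i=14 t=13 v=1: → [13,17); WM=15

3 7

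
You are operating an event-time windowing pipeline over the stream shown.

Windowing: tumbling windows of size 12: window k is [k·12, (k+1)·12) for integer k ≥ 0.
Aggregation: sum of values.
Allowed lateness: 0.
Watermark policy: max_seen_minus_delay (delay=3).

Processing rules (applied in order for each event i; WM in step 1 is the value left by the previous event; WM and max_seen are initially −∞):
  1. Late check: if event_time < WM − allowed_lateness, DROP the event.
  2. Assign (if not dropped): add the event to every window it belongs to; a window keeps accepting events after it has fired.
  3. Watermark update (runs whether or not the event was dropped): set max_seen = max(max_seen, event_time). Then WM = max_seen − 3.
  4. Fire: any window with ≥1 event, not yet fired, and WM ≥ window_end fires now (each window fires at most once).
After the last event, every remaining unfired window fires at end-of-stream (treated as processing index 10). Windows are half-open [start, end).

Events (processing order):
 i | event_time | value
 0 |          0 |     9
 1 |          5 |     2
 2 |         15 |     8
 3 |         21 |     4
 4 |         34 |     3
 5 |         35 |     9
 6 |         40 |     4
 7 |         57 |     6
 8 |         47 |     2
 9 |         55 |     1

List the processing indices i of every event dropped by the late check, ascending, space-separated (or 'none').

i=0 t=0 v=9: → [0,12); WM=-3
i=1 t=5 v=2: → [0,12); WM=2
i=2 t=15 v=8: → [12,24); WM=12; [0,12) fires=11
i=3 t=21 v=4: → [12,24); WM=18
i=4 t=34 v=3: → [24,36); WM=31; [12,24) fires=12
i=5 t=35 v=9: → [24,36); WM=32
i=6 t=40 v=4: → [36,48); WM=37; [24,36) fires=12
i=7 t=57 v=6: → [48,60); WM=54; [36,48) fires=4
i=8 t=47 v=2: DROP (t<54-0); WM=54
i=9 t=55 v=1: → [48,60); WM=54

8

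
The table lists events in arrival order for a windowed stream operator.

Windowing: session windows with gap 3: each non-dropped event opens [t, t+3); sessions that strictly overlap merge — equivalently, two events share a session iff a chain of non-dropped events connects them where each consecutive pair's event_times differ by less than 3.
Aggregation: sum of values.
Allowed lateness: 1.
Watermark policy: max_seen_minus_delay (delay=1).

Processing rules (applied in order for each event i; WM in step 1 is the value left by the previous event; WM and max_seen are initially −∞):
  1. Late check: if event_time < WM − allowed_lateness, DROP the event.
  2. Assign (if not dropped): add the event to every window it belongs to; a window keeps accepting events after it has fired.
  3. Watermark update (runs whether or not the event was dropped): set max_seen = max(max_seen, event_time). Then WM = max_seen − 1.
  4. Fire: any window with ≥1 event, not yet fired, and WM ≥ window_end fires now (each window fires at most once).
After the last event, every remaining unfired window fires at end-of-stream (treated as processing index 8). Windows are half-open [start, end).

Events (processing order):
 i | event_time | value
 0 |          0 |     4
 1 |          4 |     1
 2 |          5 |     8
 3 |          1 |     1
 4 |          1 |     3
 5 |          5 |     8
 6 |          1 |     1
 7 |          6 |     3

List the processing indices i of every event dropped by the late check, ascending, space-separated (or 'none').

3 4 6

i=0 t=0 v=4: → [0,3); WM=-1
i=1 t=4 v=1: → [4,7); WM=3
i=2 t=5 v=8: → [4,8); WM=4
i=3 t=1 v=1: DROP (t<4-1); WM=4
i=4 t=1 v=3: DROP (t<4-1); WM=4
i=5 t=5 v=8: → [4,8); WM=4
i=6 t=1 v=1: DROP (t<4-1); WM=4
i=7 t=6 v=3: → [4,9); WM=5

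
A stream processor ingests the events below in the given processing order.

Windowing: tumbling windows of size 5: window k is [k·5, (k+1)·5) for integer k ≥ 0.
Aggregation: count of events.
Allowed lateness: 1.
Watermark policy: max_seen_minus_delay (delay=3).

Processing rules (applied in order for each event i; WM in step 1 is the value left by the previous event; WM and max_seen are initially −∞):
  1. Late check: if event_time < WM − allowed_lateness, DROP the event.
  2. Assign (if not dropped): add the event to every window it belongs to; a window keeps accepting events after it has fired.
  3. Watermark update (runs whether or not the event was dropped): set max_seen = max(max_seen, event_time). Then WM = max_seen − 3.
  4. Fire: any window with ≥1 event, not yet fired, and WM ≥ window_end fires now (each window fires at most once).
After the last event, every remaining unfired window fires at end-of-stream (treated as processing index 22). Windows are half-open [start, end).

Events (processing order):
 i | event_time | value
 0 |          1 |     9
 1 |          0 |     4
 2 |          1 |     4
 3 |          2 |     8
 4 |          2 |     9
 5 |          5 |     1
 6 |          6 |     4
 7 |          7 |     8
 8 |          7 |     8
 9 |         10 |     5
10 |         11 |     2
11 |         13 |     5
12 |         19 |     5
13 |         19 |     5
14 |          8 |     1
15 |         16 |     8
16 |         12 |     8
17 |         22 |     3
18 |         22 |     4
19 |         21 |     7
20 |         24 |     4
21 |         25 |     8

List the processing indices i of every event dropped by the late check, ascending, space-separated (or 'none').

i=0 t=1 v=9: → [0,5); WM=-2
i=1 t=0 v=4: → [0,5); WM=-2
i=2 t=1 v=4: → [0,5); WM=-2
i=3 t=2 v=8: → [0,5); WM=-1
i=4 t=2 v=9: → [0,5); WM=-1
i=5 t=5 v=1: → [5,10); WM=2
i=6 t=6 v=4: → [5,10); WM=3
i=7 t=7 v=8: → [5,10); WM=4
i=8 t=7 v=8: → [5,10); WM=4
i=9 t=10 v=5: → [10,15); WM=7; [0,5) fires=5
i=10 t=11 v=2: → [10,15); WM=8
i=11 t=13 v=5: → [10,15); WM=10; [5,10) fires=4
i=12 t=19 v=5: → [15,20); WM=16; [10,15) fires=3
i=13 t=19 v=5: → [15,20); WM=16
i=14 t=8 v=1: DROP (t<16-1); WM=16
i=15 t=16 v=8: → [15,20); WM=16
i=16 t=12 v=8: DROP (t<16-1); WM=16
i=17 t=22 v=3: → [20,25); WM=19
i=18 t=22 v=4: → [20,25); WM=19
i=19 t=21 v=7: → [20,25); WM=19
i=20 t=24 v=4: → [20,25); WM=21; [15,20) fires=3
i=21 t=25 v=8: → [25,30); WM=22

14 16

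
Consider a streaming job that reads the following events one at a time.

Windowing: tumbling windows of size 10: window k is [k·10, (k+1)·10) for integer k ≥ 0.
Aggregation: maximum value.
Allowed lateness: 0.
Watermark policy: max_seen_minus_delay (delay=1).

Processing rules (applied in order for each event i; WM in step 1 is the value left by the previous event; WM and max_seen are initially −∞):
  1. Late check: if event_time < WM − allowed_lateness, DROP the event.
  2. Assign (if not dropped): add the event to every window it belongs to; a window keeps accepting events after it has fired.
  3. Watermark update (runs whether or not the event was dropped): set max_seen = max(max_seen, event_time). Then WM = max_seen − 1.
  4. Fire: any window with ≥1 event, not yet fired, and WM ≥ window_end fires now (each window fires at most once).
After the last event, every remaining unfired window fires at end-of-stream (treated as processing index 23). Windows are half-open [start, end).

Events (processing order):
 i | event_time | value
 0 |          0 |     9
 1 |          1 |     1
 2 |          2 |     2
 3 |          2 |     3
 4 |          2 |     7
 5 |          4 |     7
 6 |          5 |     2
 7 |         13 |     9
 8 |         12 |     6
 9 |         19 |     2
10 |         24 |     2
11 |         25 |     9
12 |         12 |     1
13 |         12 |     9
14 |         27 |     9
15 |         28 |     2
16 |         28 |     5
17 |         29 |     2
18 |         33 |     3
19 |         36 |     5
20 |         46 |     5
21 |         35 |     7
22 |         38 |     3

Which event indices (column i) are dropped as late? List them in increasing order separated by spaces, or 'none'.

12 13 21 22

i=0 t=0 v=9: → [0,10); WM=-1
i=1 t=1 v=1: → [0,10); WM=0
i=2 t=2 v=2: → [0,10); WM=1
i=3 t=2 v=3: → [0,10); WM=1
i=4 t=2 v=7: → [0,10); WM=1
i=5 t=4 v=7: → [0,10); WM=3
i=6 t=5 v=2: → [0,10); WM=4
i=7 t=13 v=9: → [10,20); WM=12; [0,10) fires=9
i=8 t=12 v=6: → [10,20); WM=12
i=9 t=19 v=2: → [10,20); WM=18
i=10 t=24 v=2: → [20,30); WM=23; [10,20) fires=9
i=11 t=25 v=9: → [20,30); WM=24
i=12 t=12 v=1: DROP (t<24-0); WM=24
i=13 t=12 v=9: DROP (t<24-0); WM=24
i=14 t=27 v=9: → [20,30); WM=26
i=15 t=28 v=2: → [20,30); WM=27
i=16 t=28 v=5: → [20,30); WM=27
i=17 t=29 v=2: → [20,30); WM=28
i=18 t=33 v=3: → [30,40); WM=32; [20,30) fires=9
i=19 t=36 v=5: → [30,40); WM=35
i=20 t=46 v=5: → [40,50); WM=45; [30,40) fires=5
i=21 t=35 v=7: DROP (t<45-0); WM=45
i=22 t=38 v=3: DROP (t<45-0); WM=45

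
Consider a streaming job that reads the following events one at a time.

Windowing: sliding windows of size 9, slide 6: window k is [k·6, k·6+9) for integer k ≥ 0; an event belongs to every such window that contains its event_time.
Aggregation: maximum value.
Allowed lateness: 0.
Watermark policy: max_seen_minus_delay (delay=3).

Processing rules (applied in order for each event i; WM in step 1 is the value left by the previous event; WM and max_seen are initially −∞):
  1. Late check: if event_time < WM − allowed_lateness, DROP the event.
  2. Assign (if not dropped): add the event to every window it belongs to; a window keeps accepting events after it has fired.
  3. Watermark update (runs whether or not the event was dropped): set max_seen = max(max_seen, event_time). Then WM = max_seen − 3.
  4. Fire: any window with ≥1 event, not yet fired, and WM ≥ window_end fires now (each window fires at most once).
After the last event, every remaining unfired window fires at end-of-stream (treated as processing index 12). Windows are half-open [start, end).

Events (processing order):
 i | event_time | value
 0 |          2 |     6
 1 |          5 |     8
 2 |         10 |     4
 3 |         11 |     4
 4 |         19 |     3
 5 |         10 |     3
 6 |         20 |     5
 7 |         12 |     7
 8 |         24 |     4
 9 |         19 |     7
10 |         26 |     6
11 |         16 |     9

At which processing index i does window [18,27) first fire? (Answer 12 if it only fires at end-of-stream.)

i=0 t=2 v=6: → [0,9); WM=-1
i=1 t=5 v=8: → [0,9); WM=2
i=2 t=10 v=4: → [6,15); WM=7
i=3 t=11 v=4: → [6,15); WM=8
i=4 t=19 v=3: → [18,27),[12,21); WM=16; [0,9) fires=8 [6,15) fires=4
i=5 t=10 v=3: DROP (t<16-0); WM=16
i=6 t=20 v=5: → [18,27),[12,21); WM=17
i=7 t=12 v=7: DROP (t<17-0); WM=17
i=8 t=24 v=4: → [24,33),[18,27); WM=21; [12,21) fires=5
i=9 t=19 v=7: DROP (t<21-0); WM=21
i=10 t=26 v=6: → [24,33),[18,27); WM=23
i=11 t=16 v=9: DROP (t<23-0); WM=23

12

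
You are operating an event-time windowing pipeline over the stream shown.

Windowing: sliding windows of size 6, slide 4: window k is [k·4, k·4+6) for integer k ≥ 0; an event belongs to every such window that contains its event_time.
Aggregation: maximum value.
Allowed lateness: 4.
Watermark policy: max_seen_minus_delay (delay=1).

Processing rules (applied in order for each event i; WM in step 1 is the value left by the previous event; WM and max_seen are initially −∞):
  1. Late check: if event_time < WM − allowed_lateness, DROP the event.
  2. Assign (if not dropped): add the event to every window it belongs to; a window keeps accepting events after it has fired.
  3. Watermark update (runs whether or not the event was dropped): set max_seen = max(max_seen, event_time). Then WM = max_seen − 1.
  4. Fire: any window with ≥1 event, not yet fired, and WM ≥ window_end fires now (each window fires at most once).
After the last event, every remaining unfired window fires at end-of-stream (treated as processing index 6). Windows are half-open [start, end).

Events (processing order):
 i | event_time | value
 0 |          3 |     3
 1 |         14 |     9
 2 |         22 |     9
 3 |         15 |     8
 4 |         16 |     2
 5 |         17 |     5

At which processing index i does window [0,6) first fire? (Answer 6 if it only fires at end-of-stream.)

1

i=0 t=3 v=3: → [0,6); WM=2
i=1 t=14 v=9: → [12,18); WM=13; [0,6) fires=3
i=2 t=22 v=9: → [20,26); WM=21; [12,18) fires=9
i=3 t=15 v=8: DROP (t<21-4); WM=21
i=4 t=16 v=2: DROP (t<21-4); WM=21
i=5 t=17 v=5: → [16,22),[12,18); WM=21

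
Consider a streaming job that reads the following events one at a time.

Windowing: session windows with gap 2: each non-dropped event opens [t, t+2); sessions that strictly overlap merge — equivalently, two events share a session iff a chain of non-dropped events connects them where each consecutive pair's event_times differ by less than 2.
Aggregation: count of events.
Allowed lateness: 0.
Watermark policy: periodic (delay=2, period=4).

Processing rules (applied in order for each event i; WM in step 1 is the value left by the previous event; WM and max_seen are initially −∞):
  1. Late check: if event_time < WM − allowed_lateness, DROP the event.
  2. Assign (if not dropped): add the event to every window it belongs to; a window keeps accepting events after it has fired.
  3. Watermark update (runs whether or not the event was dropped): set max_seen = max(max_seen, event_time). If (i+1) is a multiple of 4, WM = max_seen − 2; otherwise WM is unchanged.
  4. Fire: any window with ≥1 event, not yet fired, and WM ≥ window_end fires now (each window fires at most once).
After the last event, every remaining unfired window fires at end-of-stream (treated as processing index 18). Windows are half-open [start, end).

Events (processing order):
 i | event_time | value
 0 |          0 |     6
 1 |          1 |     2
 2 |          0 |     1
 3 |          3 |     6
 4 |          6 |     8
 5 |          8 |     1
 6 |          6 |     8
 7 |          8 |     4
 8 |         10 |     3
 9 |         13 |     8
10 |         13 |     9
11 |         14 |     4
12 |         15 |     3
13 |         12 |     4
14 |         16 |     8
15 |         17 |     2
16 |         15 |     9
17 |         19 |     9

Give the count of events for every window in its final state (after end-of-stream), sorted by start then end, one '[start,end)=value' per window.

[0,3)=3 [3,5)=1 [6,8)=2 [8,10)=2 [10,12)=1 [12,19)=8 [19,21)=1

i=0 t=0 v=6: → [0,2); WM=−∞
i=1 t=1 v=2: → [0,3); WM=−∞
i=2 t=0 v=1: → [0,3); WM=−∞
i=3 t=3 v=6: → [3,5); WM=1
i=4 t=6 v=8: → [6,8); WM=1
i=5 t=8 v=1: → [8,10); WM=1
i=6 t=6 v=8: → [6,8); WM=1
i=7 t=8 v=4: → [8,10); WM=6
i=8 t=10 v=3: → [10,12); WM=6
i=9 t=13 v=8: → [13,15); WM=6
i=10 t=13 v=9: → [13,15); WM=6
i=11 t=14 v=4: → [13,16); WM=12
i=12 t=15 v=3: → [13,17); WM=12
i=13 t=12 v=4: → [12,17); WM=12
i=14 t=16 v=8: → [12,18); WM=12
i=15 t=17 v=2: → [12,19); WM=15
i=16 t=15 v=9: → [12,19); WM=15
i=17 t=19 v=9: → [19,21); WM=15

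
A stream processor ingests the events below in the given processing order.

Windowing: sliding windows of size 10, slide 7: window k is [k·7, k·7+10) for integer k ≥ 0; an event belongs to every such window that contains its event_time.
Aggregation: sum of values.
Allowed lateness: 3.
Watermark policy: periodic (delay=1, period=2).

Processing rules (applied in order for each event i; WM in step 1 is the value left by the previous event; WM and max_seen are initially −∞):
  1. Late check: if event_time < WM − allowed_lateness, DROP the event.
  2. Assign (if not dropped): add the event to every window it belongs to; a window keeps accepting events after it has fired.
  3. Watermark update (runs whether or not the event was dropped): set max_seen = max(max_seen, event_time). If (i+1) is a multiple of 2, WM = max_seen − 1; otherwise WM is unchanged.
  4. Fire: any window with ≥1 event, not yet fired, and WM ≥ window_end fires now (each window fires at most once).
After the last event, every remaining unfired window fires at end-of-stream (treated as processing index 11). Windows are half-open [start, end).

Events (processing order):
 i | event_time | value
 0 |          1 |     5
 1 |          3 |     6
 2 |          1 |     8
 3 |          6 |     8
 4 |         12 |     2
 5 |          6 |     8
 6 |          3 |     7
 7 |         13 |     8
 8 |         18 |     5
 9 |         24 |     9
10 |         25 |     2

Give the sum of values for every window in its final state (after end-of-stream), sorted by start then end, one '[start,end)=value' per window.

i=0 t=1 v=5: → [0,10); WM=−∞
i=1 t=3 v=6: → [0,10); WM=2
i=2 t=1 v=8: → [0,10); WM=2
i=3 t=6 v=8: → [0,10); WM=5
i=4 t=12 v=2: → [7,17); WM=5
i=5 t=6 v=8: → [0,10); WM=11; [0,10) fires=35
i=6 t=3 v=7: DROP (t<11-3); WM=11
i=7 t=13 v=8: → [7,17); WM=12
i=8 t=18 v=5: → [14,24); WM=12
i=9 t=24 v=9: → [21,31); WM=23; [7,17) fires=10
i=10 t=25 v=2: → [21,31); WM=23

[0,10)=35 [7,17)=10 [14,24)=5 [21,31)=11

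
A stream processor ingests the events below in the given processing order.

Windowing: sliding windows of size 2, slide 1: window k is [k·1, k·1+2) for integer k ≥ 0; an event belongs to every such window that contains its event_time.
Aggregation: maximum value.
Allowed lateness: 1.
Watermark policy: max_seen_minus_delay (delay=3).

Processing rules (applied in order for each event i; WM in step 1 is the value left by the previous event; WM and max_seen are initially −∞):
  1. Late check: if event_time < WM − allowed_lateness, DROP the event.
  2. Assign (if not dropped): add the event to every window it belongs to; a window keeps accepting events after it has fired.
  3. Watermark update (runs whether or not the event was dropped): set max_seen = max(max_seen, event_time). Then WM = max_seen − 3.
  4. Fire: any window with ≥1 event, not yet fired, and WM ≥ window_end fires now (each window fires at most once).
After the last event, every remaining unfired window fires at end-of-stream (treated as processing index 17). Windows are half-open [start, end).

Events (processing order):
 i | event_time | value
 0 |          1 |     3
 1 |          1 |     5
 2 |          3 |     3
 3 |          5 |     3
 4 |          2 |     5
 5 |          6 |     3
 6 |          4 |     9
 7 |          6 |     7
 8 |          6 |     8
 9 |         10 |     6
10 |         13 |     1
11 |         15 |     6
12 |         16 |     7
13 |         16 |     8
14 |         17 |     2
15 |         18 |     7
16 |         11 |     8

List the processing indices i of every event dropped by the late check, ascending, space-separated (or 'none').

16

i=0 t=1 v=3: → [1,3),[0,2); WM=-2
i=1 t=1 v=5: → [1,3),[0,2); WM=-2
i=2 t=3 v=3: → [3,5),[2,4); WM=0
i=3 t=5 v=3: → [5,7),[4,6); WM=2; [0,2) fires=5
i=4 t=2 v=5: → [2,4),[1,3); WM=2
i=5 t=6 v=3: → [6,8),[5,7); WM=3; [1,3) fires=5
i=6 t=4 v=9: → [4,6),[3,5); WM=3
i=7 t=6 v=7: → [6,8),[5,7); WM=3
i=8 t=6 v=8: → [6,8),[5,7); WM=3
i=9 t=10 v=6: → [10,12),[9,11); WM=7; [2,4) fires=5 [3,5) fires=9 [4,6) fires=9 [5,7) fires=8
i=10 t=13 v=1: → [13,15),[12,14); WM=10; [6,8) fires=8
i=11 t=15 v=6: → [15,17),[14,16); WM=12; [9,11) fires=6 [10,12) fires=6
i=12 t=16 v=7: → [16,18),[15,17); WM=13
i=13 t=16 v=8: → [16,18),[15,17); WM=13
i=14 t=17 v=2: → [17,19),[16,18); WM=14; [12,14) fires=1
i=15 t=18 v=7: → [18,20),[17,19); WM=15; [13,15) fires=1
i=16 t=11 v=8: DROP (t<15-1); WM=15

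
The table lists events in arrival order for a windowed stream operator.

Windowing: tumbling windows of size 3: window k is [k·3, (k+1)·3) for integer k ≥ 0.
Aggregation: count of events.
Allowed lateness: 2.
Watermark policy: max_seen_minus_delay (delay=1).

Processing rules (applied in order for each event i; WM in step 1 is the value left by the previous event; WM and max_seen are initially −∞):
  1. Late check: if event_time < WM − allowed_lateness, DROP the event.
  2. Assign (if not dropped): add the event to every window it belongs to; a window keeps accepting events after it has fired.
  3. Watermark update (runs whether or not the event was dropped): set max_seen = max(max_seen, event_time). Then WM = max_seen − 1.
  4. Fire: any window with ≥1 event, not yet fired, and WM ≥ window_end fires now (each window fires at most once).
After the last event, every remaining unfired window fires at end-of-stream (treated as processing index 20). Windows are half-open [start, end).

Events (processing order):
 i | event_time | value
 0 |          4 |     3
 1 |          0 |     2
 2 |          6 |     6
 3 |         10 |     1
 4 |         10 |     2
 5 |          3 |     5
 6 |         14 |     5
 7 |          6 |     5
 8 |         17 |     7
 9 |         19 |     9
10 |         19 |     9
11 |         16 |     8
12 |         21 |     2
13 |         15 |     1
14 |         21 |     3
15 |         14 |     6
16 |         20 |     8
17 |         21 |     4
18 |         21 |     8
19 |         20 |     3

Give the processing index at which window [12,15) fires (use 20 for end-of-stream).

i=0 t=4 v=3: → [3,6); WM=3
i=1 t=0 v=2: DROP (t<3-2); WM=3
i=2 t=6 v=6: → [6,9); WM=5
i=3 t=10 v=1: → [9,12); WM=9; [3,6) fires=1 [6,9) fires=1
i=4 t=10 v=2: → [9,12); WM=9
i=5 t=3 v=5: DROP (t<9-2); WM=9
i=6 t=14 v=5: → [12,15); WM=13; [9,12) fires=2
i=7 t=6 v=5: DROP (t<13-2); WM=13
i=8 t=17 v=7: → [15,18); WM=16; [12,15) fires=1
i=9 t=19 v=9: → [18,21); WM=18; [15,18) fires=1
i=10 t=19 v=9: → [18,21); WM=18
i=11 t=16 v=8: → [15,18); WM=18
i=12 t=21 v=2: → [21,24); WM=20
i=13 t=15 v=1: DROP (t<20-2); WM=20
i=14 t=21 v=3: → [21,24); WM=20
i=15 t=14 v=6: DROP (t<20-2); WM=20
i=16 t=20 v=8: → [18,21); WM=20
i=17 t=21 v=4: → [21,24); WM=20
i=18 t=21 v=8: → [21,24); WM=20
i=19 t=20 v=3: → [18,21); WM=20

8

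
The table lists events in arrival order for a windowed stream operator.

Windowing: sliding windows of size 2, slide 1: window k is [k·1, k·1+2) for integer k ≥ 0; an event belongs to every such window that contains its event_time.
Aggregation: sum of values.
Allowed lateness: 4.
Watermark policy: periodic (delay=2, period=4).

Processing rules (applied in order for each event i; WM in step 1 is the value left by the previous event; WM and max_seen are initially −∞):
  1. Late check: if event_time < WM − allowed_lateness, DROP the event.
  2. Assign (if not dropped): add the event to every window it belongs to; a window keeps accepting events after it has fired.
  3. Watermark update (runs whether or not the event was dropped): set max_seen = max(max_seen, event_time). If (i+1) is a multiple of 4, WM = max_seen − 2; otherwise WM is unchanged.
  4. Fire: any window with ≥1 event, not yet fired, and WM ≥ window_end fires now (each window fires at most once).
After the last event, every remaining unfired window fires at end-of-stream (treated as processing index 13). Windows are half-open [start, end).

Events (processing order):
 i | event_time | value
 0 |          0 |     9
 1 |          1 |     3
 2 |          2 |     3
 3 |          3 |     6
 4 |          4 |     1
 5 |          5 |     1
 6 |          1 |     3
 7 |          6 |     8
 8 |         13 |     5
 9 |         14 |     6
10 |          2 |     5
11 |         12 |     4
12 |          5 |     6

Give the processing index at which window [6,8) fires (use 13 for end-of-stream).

11

i=0 t=0 v=9: → [0,2); WM=−∞
i=1 t=1 v=3: → [1,3),[0,2); WM=−∞
i=2 t=2 v=3: → [2,4),[1,3); WM=−∞
i=3 t=3 v=6: → [3,5),[2,4); WM=1
i=4 t=4 v=1: → [4,6),[3,5); WM=1
i=5 t=5 v=1: → [5,7),[4,6); WM=1
i=6 t=1 v=3: → [1,3),[0,2); WM=1
i=7 t=6 v=8: → [6,8),[5,7); WM=4; [0,2) fires=15 [1,3) fires=9 [2,4) fires=9
i=8 t=13 v=5: → [13,15),[12,14); WM=4
i=9 t=14 v=6: → [14,16),[13,15); WM=4
i=10 t=2 v=5: → [2,4),[1,3); WM=4
i=11 t=12 v=4: → [12,14),[11,13); WM=12; [3,5) fires=7 [4,6) fires=2 [5,7) fires=9 [6,8) fires=8
i=12 t=5 v=6: DROP (t<12-4); WM=12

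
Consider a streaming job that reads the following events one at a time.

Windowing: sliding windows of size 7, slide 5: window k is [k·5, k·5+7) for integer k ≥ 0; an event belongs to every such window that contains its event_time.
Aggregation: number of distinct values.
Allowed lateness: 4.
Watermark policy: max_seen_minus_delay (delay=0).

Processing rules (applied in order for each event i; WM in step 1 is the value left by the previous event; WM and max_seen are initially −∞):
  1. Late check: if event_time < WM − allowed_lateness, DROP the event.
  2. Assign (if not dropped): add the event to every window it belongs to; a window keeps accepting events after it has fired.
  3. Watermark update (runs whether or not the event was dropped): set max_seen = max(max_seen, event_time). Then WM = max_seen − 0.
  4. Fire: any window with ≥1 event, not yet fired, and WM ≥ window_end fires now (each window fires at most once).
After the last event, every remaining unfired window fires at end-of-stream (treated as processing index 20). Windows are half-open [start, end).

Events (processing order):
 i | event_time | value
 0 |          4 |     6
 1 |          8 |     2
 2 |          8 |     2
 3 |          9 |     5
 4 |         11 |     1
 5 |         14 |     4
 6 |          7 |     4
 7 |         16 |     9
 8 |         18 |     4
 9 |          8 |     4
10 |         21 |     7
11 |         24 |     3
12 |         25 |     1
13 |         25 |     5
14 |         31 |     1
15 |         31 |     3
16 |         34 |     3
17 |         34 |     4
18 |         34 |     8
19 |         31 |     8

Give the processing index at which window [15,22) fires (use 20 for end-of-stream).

i=0 t=4 v=6: → [0,7); WM=4
i=1 t=8 v=2: → [5,12); WM=8; [0,7) fires=1
i=2 t=8 v=2: → [5,12); WM=8
i=3 t=9 v=5: → [5,12); WM=9
i=4 t=11 v=1: → [10,17),[5,12); WM=11
i=5 t=14 v=4: → [10,17); WM=14; [5,12) fires=3
i=6 t=7 v=4: DROP (t<14-4); WM=14
i=7 t=16 v=9: → [15,22),[10,17); WM=16
i=8 t=18 v=4: → [15,22); WM=18; [10,17) fires=3
i=9 t=8 v=4: DROP (t<18-4); WM=18
i=10 t=21 v=7: → [20,27),[15,22); WM=21
i=11 t=24 v=3: → [20,27); WM=24; [15,22) fires=3
i=12 t=25 v=1: → [25,32),[20,27); WM=25
i=13 t=25 v=5: → [25,32),[20,27); WM=25
i=14 t=31 v=1: → [30,37),[25,32); WM=31; [20,27) fires=4
i=15 t=31 v=3: → [30,37),[25,32); WM=31
i=16 t=34 v=3: → [30,37); WM=34; [25,32) fires=3
i=17 t=34 v=4: → [30,37); WM=34
i=18 t=34 v=8: → [30,37); WM=34
i=19 t=31 v=8: → [30,37),[25,32); WM=34

11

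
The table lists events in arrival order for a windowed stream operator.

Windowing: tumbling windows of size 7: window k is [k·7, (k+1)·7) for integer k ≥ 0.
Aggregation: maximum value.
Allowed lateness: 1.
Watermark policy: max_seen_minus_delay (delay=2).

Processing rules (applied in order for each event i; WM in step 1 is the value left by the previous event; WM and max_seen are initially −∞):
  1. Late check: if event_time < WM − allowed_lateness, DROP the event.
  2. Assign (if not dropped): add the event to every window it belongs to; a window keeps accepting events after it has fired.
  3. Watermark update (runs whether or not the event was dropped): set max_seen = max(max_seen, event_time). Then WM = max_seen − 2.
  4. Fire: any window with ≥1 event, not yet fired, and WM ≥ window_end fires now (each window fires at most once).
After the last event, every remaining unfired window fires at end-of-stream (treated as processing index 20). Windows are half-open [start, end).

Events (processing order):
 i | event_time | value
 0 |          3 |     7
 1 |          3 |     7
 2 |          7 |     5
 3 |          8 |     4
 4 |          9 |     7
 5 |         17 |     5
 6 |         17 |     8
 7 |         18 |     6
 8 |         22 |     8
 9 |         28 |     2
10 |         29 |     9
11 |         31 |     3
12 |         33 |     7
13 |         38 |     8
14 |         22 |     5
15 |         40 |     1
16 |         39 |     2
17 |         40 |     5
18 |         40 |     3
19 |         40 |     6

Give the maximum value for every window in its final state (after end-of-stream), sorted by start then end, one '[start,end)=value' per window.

[0,7)=7 [7,14)=7 [14,21)=8 [21,28)=8 [28,35)=9 [35,42)=8

i=0 t=3 v=7: → [0,7); WM=1
i=1 t=3 v=7: → [0,7); WM=1
i=2 t=7 v=5: → [7,14); WM=5
i=3 t=8 v=4: → [7,14); WM=6
i=4 t=9 v=7: → [7,14); WM=7; [0,7) fires=7
i=5 t=17 v=5: → [14,21); WM=15; [7,14) fires=7
i=6 t=17 v=8: → [14,21); WM=15
i=7 t=18 v=6: → [14,21); WM=16
i=8 t=22 v=8: → [21,28); WM=20
i=9 t=28 v=2: → [28,35); WM=26; [14,21) fires=8
i=10 t=29 v=9: → [28,35); WM=27
i=11 t=31 v=3: → [28,35); WM=29; [21,28) fires=8
i=12 t=33 v=7: → [28,35); WM=31
i=13 t=38 v=8: → [35,42); WM=36; [28,35) fires=9
i=14 t=22 v=5: DROP (t<36-1); WM=36
i=15 t=40 v=1: → [35,42); WM=38
i=16 t=39 v=2: → [35,42); WM=38
i=17 t=40 v=5: → [35,42); WM=38
i=18 t=40 v=3: → [35,42); WM=38
i=19 t=40 v=6: → [35,42); WM=38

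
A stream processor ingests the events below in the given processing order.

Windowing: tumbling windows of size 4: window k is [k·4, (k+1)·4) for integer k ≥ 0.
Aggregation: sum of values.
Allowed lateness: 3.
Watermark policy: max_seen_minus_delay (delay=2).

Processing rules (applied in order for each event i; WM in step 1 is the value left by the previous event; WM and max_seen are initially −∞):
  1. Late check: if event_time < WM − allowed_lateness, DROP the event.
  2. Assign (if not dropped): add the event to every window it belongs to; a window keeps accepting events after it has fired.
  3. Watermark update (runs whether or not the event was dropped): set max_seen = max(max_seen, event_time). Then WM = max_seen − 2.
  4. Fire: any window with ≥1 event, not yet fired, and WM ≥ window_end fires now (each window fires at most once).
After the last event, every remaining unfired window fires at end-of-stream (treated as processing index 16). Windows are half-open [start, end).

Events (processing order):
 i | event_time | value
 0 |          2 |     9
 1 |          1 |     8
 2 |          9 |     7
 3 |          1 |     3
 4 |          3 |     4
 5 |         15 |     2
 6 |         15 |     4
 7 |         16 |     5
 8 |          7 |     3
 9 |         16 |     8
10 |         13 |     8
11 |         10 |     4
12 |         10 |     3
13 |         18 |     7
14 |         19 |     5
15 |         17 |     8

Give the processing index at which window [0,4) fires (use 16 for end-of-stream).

i=0 t=2 v=9: → [0,4); WM=0
i=1 t=1 v=8: → [0,4); WM=0
i=2 t=9 v=7: → [8,12); WM=7; [0,4) fires=17
i=3 t=1 v=3: DROP (t<7-3); WM=7
i=4 t=3 v=4: DROP (t<7-3); WM=7
i=5 t=15 v=2: → [12,16); WM=13; [8,12) fires=7
i=6 t=15 v=4: → [12,16); WM=13
i=7 t=16 v=5: → [16,20); WM=14
i=8 t=7 v=3: DROP (t<14-3); WM=14
i=9 t=16 v=8: → [16,20); WM=14
i=10 t=13 v=8: → [12,16); WM=14
i=11 t=10 v=4: DROP (t<14-3); WM=14
i=12 t=10 v=3: DROP (t<14-3); WM=14
i=13 t=18 v=7: → [16,20); WM=16; [12,16) fires=14
i=14 t=19 v=5: → [16,20); WM=17
i=15 t=17 v=8: → [16,20); WM=17

2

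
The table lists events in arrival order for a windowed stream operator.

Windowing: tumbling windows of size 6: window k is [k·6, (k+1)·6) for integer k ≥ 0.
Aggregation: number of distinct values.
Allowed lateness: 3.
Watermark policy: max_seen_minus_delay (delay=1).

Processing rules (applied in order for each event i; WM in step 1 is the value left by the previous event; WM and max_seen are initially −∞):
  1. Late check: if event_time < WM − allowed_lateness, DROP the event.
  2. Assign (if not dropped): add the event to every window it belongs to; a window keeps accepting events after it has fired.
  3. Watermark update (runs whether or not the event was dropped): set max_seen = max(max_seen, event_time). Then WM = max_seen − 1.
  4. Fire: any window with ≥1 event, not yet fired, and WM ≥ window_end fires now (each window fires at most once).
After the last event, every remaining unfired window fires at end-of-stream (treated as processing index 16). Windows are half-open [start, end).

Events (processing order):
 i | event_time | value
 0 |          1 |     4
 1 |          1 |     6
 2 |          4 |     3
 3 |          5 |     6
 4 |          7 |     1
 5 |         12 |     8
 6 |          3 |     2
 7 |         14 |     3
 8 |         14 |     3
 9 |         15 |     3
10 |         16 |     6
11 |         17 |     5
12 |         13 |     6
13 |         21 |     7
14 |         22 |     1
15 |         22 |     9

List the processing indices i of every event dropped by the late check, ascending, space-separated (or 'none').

i=0 t=1 v=4: → [0,6); WM=0
i=1 t=1 v=6: → [0,6); WM=0
i=2 t=4 v=3: → [0,6); WM=3
i=3 t=5 v=6: → [0,6); WM=4
i=4 t=7 v=1: → [6,12); WM=6; [0,6) fires=3
i=5 t=12 v=8: → [12,18); WM=11
i=6 t=3 v=2: DROP (t<11-3); WM=11
i=7 t=14 v=3: → [12,18); WM=13; [6,12) fires=1
i=8 t=14 v=3: → [12,18); WM=13
i=9 t=15 v=3: → [12,18); WM=14
i=10 t=16 v=6: → [12,18); WM=15
i=11 t=17 v=5: → [12,18); WM=16
i=12 t=13 v=6: → [12,18); WM=16
i=13 t=21 v=7: → [18,24); WM=20; [12,18) fires=4
i=14 t=22 v=1: → [18,24); WM=21
i=15 t=22 v=9: → [18,24); WM=21

6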